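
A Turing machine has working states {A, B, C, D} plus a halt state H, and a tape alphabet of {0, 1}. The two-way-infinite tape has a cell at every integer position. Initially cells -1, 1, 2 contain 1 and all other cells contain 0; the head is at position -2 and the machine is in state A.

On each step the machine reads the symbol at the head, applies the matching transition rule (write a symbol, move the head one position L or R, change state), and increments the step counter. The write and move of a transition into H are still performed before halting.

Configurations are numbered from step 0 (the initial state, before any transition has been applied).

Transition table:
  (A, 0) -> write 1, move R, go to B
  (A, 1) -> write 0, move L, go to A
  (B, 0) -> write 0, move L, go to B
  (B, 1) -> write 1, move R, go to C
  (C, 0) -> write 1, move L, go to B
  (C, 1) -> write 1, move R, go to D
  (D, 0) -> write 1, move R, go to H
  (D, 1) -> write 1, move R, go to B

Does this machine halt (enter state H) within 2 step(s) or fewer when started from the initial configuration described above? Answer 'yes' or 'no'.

Step 1: in state A at pos -2, read 0 -> (A,0)->write 1,move R,goto B. Now: state=B, head=-1, tape[-3..3]=0110110 (head:   ^)
Step 2: in state B at pos -1, read 1 -> (B,1)->write 1,move R,goto C. Now: state=C, head=0, tape[-3..3]=0110110 (head:    ^)
After 2 step(s): state = C (not H) -> not halted within 2 -> no

Answer: no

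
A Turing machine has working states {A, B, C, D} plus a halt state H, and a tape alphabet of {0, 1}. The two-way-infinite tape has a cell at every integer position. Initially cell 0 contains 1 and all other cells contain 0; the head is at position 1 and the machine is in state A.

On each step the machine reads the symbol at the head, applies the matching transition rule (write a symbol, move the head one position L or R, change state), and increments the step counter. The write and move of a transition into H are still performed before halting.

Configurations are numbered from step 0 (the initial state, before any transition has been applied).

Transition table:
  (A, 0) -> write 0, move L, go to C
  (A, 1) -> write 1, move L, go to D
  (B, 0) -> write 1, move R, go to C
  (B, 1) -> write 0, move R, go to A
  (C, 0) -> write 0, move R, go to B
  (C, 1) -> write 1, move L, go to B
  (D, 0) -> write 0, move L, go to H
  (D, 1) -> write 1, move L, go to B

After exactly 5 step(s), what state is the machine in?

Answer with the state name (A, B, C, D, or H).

Step 1: in state A at pos 1, read 0 -> (A,0)->write 0,move L,goto C. Now: state=C, head=0, tape[-1..2]=0100 (head:  ^)
Step 2: in state C at pos 0, read 1 -> (C,1)->write 1,move L,goto B. Now: state=B, head=-1, tape[-2..2]=00100 (head:  ^)
Step 3: in state B at pos -1, read 0 -> (B,0)->write 1,move R,goto C. Now: state=C, head=0, tape[-2..2]=01100 (head:   ^)
Step 4: in state C at pos 0, read 1 -> (C,1)->write 1,move L,goto B. Now: state=B, head=-1, tape[-2..2]=01100 (head:  ^)
Step 5: in state B at pos -1, read 1 -> (B,1)->write 0,move R,goto A. Now: state=A, head=0, tape[-2..2]=00100 (head:   ^)

Answer: A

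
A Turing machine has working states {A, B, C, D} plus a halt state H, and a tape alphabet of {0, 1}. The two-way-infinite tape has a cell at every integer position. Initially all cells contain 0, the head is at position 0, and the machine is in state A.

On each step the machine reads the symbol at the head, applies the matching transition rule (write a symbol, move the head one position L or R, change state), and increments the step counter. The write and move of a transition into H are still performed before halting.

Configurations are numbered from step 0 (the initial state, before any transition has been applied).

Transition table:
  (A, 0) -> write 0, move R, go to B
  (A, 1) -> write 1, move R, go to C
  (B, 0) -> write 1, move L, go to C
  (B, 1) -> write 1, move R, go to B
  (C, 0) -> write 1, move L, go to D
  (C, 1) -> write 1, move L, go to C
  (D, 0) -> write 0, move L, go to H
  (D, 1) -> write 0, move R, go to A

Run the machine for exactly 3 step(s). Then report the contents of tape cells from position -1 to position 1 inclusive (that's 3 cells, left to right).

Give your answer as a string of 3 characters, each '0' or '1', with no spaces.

Answer: 011

Derivation:
Step 1: in state A at pos 0, read 0 -> (A,0)->write 0,move R,goto B. Now: state=B, head=1, tape[-1..2]=0000 (head:   ^)
Step 2: in state B at pos 1, read 0 -> (B,0)->write 1,move L,goto C. Now: state=C, head=0, tape[-1..2]=0010 (head:  ^)
Step 3: in state C at pos 0, read 0 -> (C,0)->write 1,move L,goto D. Now: state=D, head=-1, tape[-2..2]=00110 (head:  ^)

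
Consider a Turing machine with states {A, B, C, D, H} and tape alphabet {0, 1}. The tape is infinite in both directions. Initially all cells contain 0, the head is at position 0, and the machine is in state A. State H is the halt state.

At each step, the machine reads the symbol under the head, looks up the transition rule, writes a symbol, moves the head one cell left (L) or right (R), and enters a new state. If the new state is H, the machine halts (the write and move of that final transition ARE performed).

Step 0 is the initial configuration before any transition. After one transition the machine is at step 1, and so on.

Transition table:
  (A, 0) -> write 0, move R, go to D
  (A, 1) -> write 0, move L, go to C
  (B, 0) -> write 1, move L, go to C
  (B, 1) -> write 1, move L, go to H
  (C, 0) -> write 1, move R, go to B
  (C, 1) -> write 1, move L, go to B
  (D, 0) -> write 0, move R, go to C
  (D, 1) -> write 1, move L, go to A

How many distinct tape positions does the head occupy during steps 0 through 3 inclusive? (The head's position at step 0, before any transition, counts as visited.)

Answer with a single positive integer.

Step 1: in state A at pos 0, read 0 -> (A,0)->write 0,move R,goto D. Now: state=D, head=1, tape[-1..2]=0000 (head:   ^)
Step 2: in state D at pos 1, read 0 -> (D,0)->write 0,move R,goto C. Now: state=C, head=2, tape[-1..3]=00000 (head:    ^)
Step 3: in state C at pos 2, read 0 -> (C,0)->write 1,move R,goto B. Now: state=B, head=3, tape[-1..4]=000100 (head:     ^)
Head positions at steps 0..3: starting at 0, distinct positions visited = {0, 1, 2, 3} -> 4 position(s)

Answer: 4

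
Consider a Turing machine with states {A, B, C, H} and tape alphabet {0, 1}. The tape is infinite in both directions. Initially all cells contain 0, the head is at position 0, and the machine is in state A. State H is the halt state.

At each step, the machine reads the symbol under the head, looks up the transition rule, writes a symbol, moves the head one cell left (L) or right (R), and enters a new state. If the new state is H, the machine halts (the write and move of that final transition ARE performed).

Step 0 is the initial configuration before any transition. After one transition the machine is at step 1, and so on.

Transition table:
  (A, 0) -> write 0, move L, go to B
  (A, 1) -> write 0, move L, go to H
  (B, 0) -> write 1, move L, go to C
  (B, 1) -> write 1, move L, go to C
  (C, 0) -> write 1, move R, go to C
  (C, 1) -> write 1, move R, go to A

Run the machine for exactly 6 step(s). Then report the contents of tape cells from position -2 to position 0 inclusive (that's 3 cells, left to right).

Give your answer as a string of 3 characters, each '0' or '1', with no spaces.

Step 1: in state A at pos 0, read 0 -> (A,0)->write 0,move L,goto B. Now: state=B, head=-1, tape[-2..1]=0000 (head:  ^)
Step 2: in state B at pos -1, read 0 -> (B,0)->write 1,move L,goto C. Now: state=C, head=-2, tape[-3..1]=00100 (head:  ^)
Step 3: in state C at pos -2, read 0 -> (C,0)->write 1,move R,goto C. Now: state=C, head=-1, tape[-3..1]=01100 (head:   ^)
Step 4: in state C at pos -1, read 1 -> (C,1)->write 1,move R,goto A. Now: state=A, head=0, tape[-3..1]=01100 (head:    ^)
Step 5: in state A at pos 0, read 0 -> (A,0)->write 0,move L,goto B. Now: state=B, head=-1, tape[-3..1]=01100 (head:   ^)
Step 6: in state B at pos -1, read 1 -> (B,1)->write 1,move L,goto C. Now: state=C, head=-2, tape[-3..1]=01100 (head:  ^)

Answer: 110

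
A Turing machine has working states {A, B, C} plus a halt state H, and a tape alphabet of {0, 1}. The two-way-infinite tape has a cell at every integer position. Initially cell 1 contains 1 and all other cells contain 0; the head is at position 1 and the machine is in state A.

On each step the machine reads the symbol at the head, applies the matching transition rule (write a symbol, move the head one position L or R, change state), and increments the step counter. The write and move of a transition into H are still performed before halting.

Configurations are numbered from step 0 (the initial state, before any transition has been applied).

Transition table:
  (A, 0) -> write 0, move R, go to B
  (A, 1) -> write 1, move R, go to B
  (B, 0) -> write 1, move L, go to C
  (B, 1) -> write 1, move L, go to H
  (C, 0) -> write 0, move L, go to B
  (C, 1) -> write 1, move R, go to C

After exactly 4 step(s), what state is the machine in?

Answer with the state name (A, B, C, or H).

Answer: C

Derivation:
Step 1: in state A at pos 1, read 1 -> (A,1)->write 1,move R,goto B. Now: state=B, head=2, tape[0..3]=0100 (head:   ^)
Step 2: in state B at pos 2, read 0 -> (B,0)->write 1,move L,goto C. Now: state=C, head=1, tape[0..3]=0110 (head:  ^)
Step 3: in state C at pos 1, read 1 -> (C,1)->write 1,move R,goto C. Now: state=C, head=2, tape[0..3]=0110 (head:   ^)
Step 4: in state C at pos 2, read 1 -> (C,1)->write 1,move R,goto C. Now: state=C, head=3, tape[0..4]=01100 (head:    ^)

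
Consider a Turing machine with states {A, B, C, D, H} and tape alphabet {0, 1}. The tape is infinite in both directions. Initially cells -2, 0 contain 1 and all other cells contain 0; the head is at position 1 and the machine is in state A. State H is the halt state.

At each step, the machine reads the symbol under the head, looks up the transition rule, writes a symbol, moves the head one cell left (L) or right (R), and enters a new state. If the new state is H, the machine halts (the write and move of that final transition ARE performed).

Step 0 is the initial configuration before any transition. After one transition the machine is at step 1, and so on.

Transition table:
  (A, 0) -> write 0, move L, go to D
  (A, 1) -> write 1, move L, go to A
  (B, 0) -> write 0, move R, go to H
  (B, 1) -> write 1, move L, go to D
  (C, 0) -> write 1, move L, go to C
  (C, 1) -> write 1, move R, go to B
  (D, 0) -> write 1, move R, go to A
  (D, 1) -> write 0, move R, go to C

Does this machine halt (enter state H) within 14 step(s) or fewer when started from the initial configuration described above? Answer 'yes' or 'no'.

Answer: no

Derivation:
Step 1: in state A at pos 1, read 0 -> (A,0)->write 0,move L,goto D. Now: state=D, head=0, tape[-3..2]=010100 (head:    ^)
Step 2: in state D at pos 0, read 1 -> (D,1)->write 0,move R,goto C. Now: state=C, head=1, tape[-3..2]=010000 (head:     ^)
Step 3: in state C at pos 1, read 0 -> (C,0)->write 1,move L,goto C. Now: state=C, head=0, tape[-3..2]=010010 (head:    ^)
Step 4: in state C at pos 0, read 0 -> (C,0)->write 1,move L,goto C. Now: state=C, head=-1, tape[-3..2]=010110 (head:   ^)
Step 5: in state C at pos -1, read 0 -> (C,0)->write 1,move L,goto C. Now: state=C, head=-2, tape[-3..2]=011110 (head:  ^)
Step 6: in state C at pos -2, read 1 -> (C,1)->write 1,move R,goto B. Now: state=B, head=-1, tape[-3..2]=011110 (head:   ^)
Step 7: in state B at pos -1, read 1 -> (B,1)->write 1,move L,goto D. Now: state=D, head=-2, tape[-3..2]=011110 (head:  ^)
Step 8: in state D at pos -2, read 1 -> (D,1)->write 0,move R,goto C. Now: state=C, head=-1, tape[-3..2]=001110 (head:   ^)
Step 9: in state C at pos -1, read 1 -> (C,1)->write 1,move R,goto B. Now: state=B, head=0, tape[-3..2]=001110 (head:    ^)
Step 10: in state B at pos 0, read 1 -> (B,1)->write 1,move L,goto D. Now: state=D, head=-1, tape[-3..2]=001110 (head:   ^)
Step 11: in state D at pos -1, read 1 -> (D,1)->write 0,move R,goto C. Now: state=C, head=0, tape[-3..2]=000110 (head:    ^)
Step 12: in state C at pos 0, read 1 -> (C,1)->write 1,move R,goto B. Now: state=B, head=1, tape[-3..2]=000110 (head:     ^)
Step 13: in state B at pos 1, read 1 -> (B,1)->write 1,move L,goto D. Now: state=D, head=0, tape[-3..2]=000110 (head:    ^)
Step 14: in state D at pos 0, read 1 -> (D,1)->write 0,move R,goto C. Now: state=C, head=1, tape[-3..2]=000010 (head:     ^)
After 14 step(s): state = C (not H) -> not halted within 14 -> no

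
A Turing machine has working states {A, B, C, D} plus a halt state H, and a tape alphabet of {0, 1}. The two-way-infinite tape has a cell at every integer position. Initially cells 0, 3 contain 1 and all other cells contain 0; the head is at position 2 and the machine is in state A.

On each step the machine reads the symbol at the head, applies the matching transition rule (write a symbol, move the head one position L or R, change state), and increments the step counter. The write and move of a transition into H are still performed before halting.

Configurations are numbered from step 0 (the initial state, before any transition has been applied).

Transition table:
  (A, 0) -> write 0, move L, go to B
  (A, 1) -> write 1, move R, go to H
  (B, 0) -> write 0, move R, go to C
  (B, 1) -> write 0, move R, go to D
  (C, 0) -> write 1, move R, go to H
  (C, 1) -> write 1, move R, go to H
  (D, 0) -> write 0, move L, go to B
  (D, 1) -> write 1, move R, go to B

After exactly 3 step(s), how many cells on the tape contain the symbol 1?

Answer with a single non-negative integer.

Step 1: in state A at pos 2, read 0 -> (A,0)->write 0,move L,goto B. Now: state=B, head=1, tape[-1..4]=010010 (head:   ^)
Step 2: in state B at pos 1, read 0 -> (B,0)->write 0,move R,goto C. Now: state=C, head=2, tape[-1..4]=010010 (head:    ^)
Step 3: in state C at pos 2, read 0 -> (C,0)->write 1,move R,goto H. Now: state=H, head=3, tape[-1..4]=010110 (head:     ^)
Cells containing 1 after step 3: {0, 2, 3} -> 3 cell(s)

Answer: 3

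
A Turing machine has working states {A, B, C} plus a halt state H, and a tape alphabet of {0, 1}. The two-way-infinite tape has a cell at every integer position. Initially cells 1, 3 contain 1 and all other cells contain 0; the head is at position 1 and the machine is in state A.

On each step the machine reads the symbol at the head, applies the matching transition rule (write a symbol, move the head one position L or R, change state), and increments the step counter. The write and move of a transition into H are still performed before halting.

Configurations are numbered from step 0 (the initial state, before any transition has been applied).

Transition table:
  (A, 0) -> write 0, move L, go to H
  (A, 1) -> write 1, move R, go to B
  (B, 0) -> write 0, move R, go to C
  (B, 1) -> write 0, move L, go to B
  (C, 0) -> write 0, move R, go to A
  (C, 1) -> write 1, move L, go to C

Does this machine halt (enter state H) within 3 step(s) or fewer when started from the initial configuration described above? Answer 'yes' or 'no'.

Step 1: in state A at pos 1, read 1 -> (A,1)->write 1,move R,goto B. Now: state=B, head=2, tape[0..4]=01010 (head:   ^)
Step 2: in state B at pos 2, read 0 -> (B,0)->write 0,move R,goto C. Now: state=C, head=3, tape[0..4]=01010 (head:    ^)
Step 3: in state C at pos 3, read 1 -> (C,1)->write 1,move L,goto C. Now: state=C, head=2, tape[0..4]=01010 (head:   ^)
After 3 step(s): state = C (not H) -> not halted within 3 -> no

Answer: no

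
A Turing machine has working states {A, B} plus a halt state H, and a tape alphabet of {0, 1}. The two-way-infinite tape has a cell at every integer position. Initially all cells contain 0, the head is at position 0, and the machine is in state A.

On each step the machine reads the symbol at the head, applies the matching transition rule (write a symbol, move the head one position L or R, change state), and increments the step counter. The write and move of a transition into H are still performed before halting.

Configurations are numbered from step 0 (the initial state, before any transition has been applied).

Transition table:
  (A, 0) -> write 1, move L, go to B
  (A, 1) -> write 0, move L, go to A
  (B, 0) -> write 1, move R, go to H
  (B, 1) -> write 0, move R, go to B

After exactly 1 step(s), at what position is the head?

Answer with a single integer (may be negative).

Answer: -1

Derivation:
Step 1: in state A at pos 0, read 0 -> (A,0)->write 1,move L,goto B. Now: state=B, head=-1, tape[-2..1]=0010 (head:  ^)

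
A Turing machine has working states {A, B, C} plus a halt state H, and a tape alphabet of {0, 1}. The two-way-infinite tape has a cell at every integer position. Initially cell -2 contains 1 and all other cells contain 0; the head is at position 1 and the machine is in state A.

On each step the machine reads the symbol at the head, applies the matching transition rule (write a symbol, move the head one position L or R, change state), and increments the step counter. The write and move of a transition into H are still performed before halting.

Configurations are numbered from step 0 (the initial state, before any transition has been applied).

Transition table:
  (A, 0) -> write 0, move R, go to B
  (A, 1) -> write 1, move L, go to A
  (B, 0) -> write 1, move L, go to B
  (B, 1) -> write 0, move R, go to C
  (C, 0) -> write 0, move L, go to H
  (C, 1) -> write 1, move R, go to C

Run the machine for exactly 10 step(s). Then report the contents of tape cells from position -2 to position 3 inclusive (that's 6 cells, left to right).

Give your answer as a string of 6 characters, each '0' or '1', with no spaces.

Answer: 011110

Derivation:
Step 1: in state A at pos 1, read 0 -> (A,0)->write 0,move R,goto B. Now: state=B, head=2, tape[-3..3]=0100000 (head:      ^)
Step 2: in state B at pos 2, read 0 -> (B,0)->write 1,move L,goto B. Now: state=B, head=1, tape[-3..3]=0100010 (head:     ^)
Step 3: in state B at pos 1, read 0 -> (B,0)->write 1,move L,goto B. Now: state=B, head=0, tape[-3..3]=0100110 (head:    ^)
Step 4: in state B at pos 0, read 0 -> (B,0)->write 1,move L,goto B. Now: state=B, head=-1, tape[-3..3]=0101110 (head:   ^)
Step 5: in state B at pos -1, read 0 -> (B,0)->write 1,move L,goto B. Now: state=B, head=-2, tape[-3..3]=0111110 (head:  ^)
Step 6: in state B at pos -2, read 1 -> (B,1)->write 0,move R,goto C. Now: state=C, head=-1, tape[-3..3]=0011110 (head:   ^)
Step 7: in state C at pos -1, read 1 -> (C,1)->write 1,move R,goto C. Now: state=C, head=0, tape[-3..3]=0011110 (head:    ^)
Step 8: in state C at pos 0, read 1 -> (C,1)->write 1,move R,goto C. Now: state=C, head=1, tape[-3..3]=0011110 (head:     ^)
Step 9: in state C at pos 1, read 1 -> (C,1)->write 1,move R,goto C. Now: state=C, head=2, tape[-3..3]=0011110 (head:      ^)
Step 10: in state C at pos 2, read 1 -> (C,1)->write 1,move R,goto C. Now: state=C, head=3, tape[-3..4]=00111100 (head:       ^)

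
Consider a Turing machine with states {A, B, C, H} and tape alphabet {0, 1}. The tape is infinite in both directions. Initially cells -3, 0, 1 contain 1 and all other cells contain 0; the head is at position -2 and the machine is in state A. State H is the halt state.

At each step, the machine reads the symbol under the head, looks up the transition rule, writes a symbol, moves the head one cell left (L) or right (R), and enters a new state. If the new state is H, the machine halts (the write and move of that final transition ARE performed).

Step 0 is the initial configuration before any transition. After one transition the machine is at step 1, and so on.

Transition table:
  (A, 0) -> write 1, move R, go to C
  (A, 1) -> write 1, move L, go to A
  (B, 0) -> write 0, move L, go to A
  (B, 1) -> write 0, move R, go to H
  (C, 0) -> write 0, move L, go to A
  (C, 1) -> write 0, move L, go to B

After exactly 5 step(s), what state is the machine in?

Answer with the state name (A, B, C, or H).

Answer: C

Derivation:
Step 1: in state A at pos -2, read 0 -> (A,0)->write 1,move R,goto C. Now: state=C, head=-1, tape[-4..2]=0110110 (head:    ^)
Step 2: in state C at pos -1, read 0 -> (C,0)->write 0,move L,goto A. Now: state=A, head=-2, tape[-4..2]=0110110 (head:   ^)
Step 3: in state A at pos -2, read 1 -> (A,1)->write 1,move L,goto A. Now: state=A, head=-3, tape[-4..2]=0110110 (head:  ^)
Step 4: in state A at pos -3, read 1 -> (A,1)->write 1,move L,goto A. Now: state=A, head=-4, tape[-5..2]=00110110 (head:  ^)
Step 5: in state A at pos -4, read 0 -> (A,0)->write 1,move R,goto C. Now: state=C, head=-3, tape[-5..2]=01110110 (head:   ^)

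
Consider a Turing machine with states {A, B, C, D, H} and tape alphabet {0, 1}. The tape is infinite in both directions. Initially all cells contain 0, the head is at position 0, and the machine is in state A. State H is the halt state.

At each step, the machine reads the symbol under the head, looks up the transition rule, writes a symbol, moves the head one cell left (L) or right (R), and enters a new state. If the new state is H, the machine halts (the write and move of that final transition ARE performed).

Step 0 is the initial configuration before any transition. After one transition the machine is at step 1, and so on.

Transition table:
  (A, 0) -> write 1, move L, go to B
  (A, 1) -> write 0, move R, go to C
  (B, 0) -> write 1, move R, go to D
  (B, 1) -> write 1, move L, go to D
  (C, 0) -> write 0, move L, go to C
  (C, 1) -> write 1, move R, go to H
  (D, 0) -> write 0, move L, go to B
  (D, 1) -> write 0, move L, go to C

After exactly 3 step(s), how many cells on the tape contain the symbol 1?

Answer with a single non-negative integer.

Step 1: in state A at pos 0, read 0 -> (A,0)->write 1,move L,goto B. Now: state=B, head=-1, tape[-2..1]=0010 (head:  ^)
Step 2: in state B at pos -1, read 0 -> (B,0)->write 1,move R,goto D. Now: state=D, head=0, tape[-2..1]=0110 (head:   ^)
Step 3: in state D at pos 0, read 1 -> (D,1)->write 0,move L,goto C. Now: state=C, head=-1, tape[-2..1]=0100 (head:  ^)
Cells containing 1 after step 3: {-1} -> 1 cell(s)

Answer: 1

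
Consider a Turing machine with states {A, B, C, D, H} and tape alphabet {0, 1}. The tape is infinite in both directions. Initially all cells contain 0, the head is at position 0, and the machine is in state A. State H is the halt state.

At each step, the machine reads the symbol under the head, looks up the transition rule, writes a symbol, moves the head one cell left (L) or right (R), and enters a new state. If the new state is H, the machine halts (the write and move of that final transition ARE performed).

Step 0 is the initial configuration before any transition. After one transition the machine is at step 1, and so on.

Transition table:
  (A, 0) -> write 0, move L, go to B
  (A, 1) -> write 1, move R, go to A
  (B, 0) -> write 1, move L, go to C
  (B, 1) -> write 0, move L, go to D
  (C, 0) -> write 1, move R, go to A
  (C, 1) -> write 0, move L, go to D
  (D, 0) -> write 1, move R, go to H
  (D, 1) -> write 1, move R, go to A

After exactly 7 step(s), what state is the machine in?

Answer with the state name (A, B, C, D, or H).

Step 1: in state A at pos 0, read 0 -> (A,0)->write 0,move L,goto B. Now: state=B, head=-1, tape[-2..1]=0000 (head:  ^)
Step 2: in state B at pos -1, read 0 -> (B,0)->write 1,move L,goto C. Now: state=C, head=-2, tape[-3..1]=00100 (head:  ^)
Step 3: in state C at pos -2, read 0 -> (C,0)->write 1,move R,goto A. Now: state=A, head=-1, tape[-3..1]=01100 (head:   ^)
Step 4: in state A at pos -1, read 1 -> (A,1)->write 1,move R,goto A. Now: state=A, head=0, tape[-3..1]=01100 (head:    ^)
Step 5: in state A at pos 0, read 0 -> (A,0)->write 0,move L,goto B. Now: state=B, head=-1, tape[-3..1]=01100 (head:   ^)
Step 6: in state B at pos -1, read 1 -> (B,1)->write 0,move L,goto D. Now: state=D, head=-2, tape[-3..1]=01000 (head:  ^)
Step 7: in state D at pos -2, read 1 -> (D,1)->write 1,move R,goto A. Now: state=A, head=-1, tape[-3..1]=01000 (head:   ^)

Answer: A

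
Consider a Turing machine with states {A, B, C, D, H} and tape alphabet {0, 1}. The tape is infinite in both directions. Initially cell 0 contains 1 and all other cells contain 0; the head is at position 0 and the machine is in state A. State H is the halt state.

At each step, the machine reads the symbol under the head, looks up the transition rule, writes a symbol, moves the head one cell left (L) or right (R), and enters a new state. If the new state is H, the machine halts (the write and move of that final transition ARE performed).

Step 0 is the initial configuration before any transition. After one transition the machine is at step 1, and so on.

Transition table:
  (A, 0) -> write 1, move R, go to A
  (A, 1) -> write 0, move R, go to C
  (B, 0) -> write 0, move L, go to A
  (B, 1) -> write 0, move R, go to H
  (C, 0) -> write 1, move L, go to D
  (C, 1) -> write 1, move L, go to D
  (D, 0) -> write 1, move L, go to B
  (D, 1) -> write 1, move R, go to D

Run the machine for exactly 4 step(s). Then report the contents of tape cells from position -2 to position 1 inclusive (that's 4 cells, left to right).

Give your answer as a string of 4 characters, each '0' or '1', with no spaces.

Step 1: in state A at pos 0, read 1 -> (A,1)->write 0,move R,goto C. Now: state=C, head=1, tape[-1..2]=0000 (head:   ^)
Step 2: in state C at pos 1, read 0 -> (C,0)->write 1,move L,goto D. Now: state=D, head=0, tape[-1..2]=0010 (head:  ^)
Step 3: in state D at pos 0, read 0 -> (D,0)->write 1,move L,goto B. Now: state=B, head=-1, tape[-2..2]=00110 (head:  ^)
Step 4: in state B at pos -1, read 0 -> (B,0)->write 0,move L,goto A. Now: state=A, head=-2, tape[-3..2]=000110 (head:  ^)

Answer: 0011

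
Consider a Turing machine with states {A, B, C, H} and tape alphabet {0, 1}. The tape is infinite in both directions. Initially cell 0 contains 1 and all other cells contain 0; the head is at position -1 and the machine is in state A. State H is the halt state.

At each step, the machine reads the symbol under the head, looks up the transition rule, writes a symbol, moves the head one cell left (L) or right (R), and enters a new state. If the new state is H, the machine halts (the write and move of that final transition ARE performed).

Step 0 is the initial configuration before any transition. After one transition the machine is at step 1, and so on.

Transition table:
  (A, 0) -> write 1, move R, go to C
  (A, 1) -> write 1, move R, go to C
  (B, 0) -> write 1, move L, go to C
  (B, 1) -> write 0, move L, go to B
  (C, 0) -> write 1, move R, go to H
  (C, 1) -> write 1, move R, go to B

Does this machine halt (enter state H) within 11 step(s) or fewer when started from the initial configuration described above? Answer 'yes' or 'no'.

Step 1: in state A at pos -1, read 0 -> (A,0)->write 1,move R,goto C. Now: state=C, head=0, tape[-2..1]=0110 (head:   ^)
Step 2: in state C at pos 0, read 1 -> (C,1)->write 1,move R,goto B. Now: state=B, head=1, tape[-2..2]=01100 (head:    ^)
Step 3: in state B at pos 1, read 0 -> (B,0)->write 1,move L,goto C. Now: state=C, head=0, tape[-2..2]=01110 (head:   ^)
Step 4: in state C at pos 0, read 1 -> (C,1)->write 1,move R,goto B. Now: state=B, head=1, tape[-2..2]=01110 (head:    ^)
Step 5: in state B at pos 1, read 1 -> (B,1)->write 0,move L,goto B. Now: state=B, head=0, tape[-2..2]=01100 (head:   ^)
Step 6: in state B at pos 0, read 1 -> (B,1)->write 0,move L,goto B. Now: state=B, head=-1, tape[-2..2]=01000 (head:  ^)
Step 7: in state B at pos -1, read 1 -> (B,1)->write 0,move L,goto B. Now: state=B, head=-2, tape[-3..2]=000000 (head:  ^)
Step 8: in state B at pos -2, read 0 -> (B,0)->write 1,move L,goto C. Now: state=C, head=-3, tape[-4..2]=0010000 (head:  ^)
Step 9: in state C at pos -3, read 0 -> (C,0)->write 1,move R,goto H. Now: state=H, head=-2, tape[-4..2]=0110000 (head:   ^)
State H reached at step 9; 9 <= 11 -> yes

Answer: yes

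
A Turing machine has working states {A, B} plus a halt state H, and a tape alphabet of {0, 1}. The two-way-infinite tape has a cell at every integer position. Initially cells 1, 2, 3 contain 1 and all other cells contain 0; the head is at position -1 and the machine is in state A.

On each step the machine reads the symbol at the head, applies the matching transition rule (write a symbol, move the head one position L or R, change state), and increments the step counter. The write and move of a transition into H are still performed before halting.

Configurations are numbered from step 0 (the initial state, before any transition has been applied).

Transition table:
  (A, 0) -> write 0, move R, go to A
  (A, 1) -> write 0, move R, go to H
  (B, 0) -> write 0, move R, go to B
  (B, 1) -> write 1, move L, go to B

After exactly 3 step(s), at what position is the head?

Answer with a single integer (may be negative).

Step 1: in state A at pos -1, read 0 -> (A,0)->write 0,move R,goto A. Now: state=A, head=0, tape[-2..4]=0001110 (head:   ^)
Step 2: in state A at pos 0, read 0 -> (A,0)->write 0,move R,goto A. Now: state=A, head=1, tape[-2..4]=0001110 (head:    ^)
Step 3: in state A at pos 1, read 1 -> (A,1)->write 0,move R,goto H. Now: state=H, head=2, tape[-2..4]=0000110 (head:     ^)

Answer: 2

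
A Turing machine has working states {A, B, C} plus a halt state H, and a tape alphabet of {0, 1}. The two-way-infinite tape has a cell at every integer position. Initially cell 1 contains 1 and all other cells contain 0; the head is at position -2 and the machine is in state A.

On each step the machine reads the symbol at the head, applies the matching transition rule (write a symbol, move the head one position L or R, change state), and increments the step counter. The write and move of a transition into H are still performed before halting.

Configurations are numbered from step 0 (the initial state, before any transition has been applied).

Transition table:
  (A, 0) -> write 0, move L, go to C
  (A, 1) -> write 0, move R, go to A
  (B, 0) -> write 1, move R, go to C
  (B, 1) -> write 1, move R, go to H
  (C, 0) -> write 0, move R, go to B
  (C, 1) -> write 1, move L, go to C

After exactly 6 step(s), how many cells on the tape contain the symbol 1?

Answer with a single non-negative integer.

Answer: 3

Derivation:
Step 1: in state A at pos -2, read 0 -> (A,0)->write 0,move L,goto C. Now: state=C, head=-3, tape[-4..2]=0000010 (head:  ^)
Step 2: in state C at pos -3, read 0 -> (C,0)->write 0,move R,goto B. Now: state=B, head=-2, tape[-4..2]=0000010 (head:   ^)
Step 3: in state B at pos -2, read 0 -> (B,0)->write 1,move R,goto C. Now: state=C, head=-1, tape[-4..2]=0010010 (head:    ^)
Step 4: in state C at pos -1, read 0 -> (C,0)->write 0,move R,goto B. Now: state=B, head=0, tape[-4..2]=0010010 (head:     ^)
Step 5: in state B at pos 0, read 0 -> (B,0)->write 1,move R,goto C. Now: state=C, head=1, tape[-4..2]=0010110 (head:      ^)
Step 6: in state C at pos 1, read 1 -> (C,1)->write 1,move L,goto C. Now: state=C, head=0, tape[-4..2]=0010110 (head:     ^)
Cells containing 1 after step 6: {-2, 0, 1} -> 3 cell(s)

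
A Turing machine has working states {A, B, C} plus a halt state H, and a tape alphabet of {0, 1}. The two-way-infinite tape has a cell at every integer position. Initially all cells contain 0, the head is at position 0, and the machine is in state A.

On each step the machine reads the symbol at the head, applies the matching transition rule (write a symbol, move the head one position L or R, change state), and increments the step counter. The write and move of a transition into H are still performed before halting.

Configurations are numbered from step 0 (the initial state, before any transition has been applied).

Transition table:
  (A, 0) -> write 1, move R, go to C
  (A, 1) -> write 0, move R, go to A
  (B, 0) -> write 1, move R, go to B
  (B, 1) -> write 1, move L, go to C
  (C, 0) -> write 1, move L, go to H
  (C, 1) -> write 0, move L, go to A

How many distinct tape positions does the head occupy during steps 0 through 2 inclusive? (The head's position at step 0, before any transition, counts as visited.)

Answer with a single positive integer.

Answer: 2

Derivation:
Step 1: in state A at pos 0, read 0 -> (A,0)->write 1,move R,goto C. Now: state=C, head=1, tape[-1..2]=0100 (head:   ^)
Step 2: in state C at pos 1, read 0 -> (C,0)->write 1,move L,goto H. Now: state=H, head=0, tape[-1..2]=0110 (head:  ^)
Head positions at steps 0..2: starting at 0, distinct positions visited = {0, 1} -> 2 position(s)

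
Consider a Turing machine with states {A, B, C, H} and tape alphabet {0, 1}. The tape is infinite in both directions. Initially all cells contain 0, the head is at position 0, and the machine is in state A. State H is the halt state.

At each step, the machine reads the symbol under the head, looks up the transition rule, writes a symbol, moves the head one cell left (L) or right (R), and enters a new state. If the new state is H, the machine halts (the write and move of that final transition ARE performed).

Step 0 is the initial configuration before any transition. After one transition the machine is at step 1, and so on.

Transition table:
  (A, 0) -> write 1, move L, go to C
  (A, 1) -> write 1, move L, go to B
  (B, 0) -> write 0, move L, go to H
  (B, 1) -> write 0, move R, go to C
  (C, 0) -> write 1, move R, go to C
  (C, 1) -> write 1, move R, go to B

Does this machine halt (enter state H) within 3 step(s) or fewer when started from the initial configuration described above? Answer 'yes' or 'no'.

Step 1: in state A at pos 0, read 0 -> (A,0)->write 1,move L,goto C. Now: state=C, head=-1, tape[-2..1]=0010 (head:  ^)
Step 2: in state C at pos -1, read 0 -> (C,0)->write 1,move R,goto C. Now: state=C, head=0, tape[-2..1]=0110 (head:   ^)
Step 3: in state C at pos 0, read 1 -> (C,1)->write 1,move R,goto B. Now: state=B, head=1, tape[-2..2]=01100 (head:    ^)
After 3 step(s): state = B (not H) -> not halted within 3 -> no

Answer: no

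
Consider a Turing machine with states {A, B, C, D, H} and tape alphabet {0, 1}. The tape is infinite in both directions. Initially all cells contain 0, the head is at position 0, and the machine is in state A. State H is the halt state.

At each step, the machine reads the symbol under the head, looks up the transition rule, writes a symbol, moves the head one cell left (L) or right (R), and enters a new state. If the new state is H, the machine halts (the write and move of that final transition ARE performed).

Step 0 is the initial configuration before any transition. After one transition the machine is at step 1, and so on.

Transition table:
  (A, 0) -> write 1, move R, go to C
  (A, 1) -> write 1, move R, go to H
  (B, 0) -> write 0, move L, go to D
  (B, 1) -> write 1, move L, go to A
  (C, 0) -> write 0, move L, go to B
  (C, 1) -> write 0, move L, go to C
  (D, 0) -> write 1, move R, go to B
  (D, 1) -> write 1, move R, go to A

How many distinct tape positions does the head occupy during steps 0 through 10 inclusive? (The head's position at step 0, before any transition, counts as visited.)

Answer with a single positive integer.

Step 1: in state A at pos 0, read 0 -> (A,0)->write 1,move R,goto C. Now: state=C, head=1, tape[-1..2]=0100 (head:   ^)
Step 2: in state C at pos 1, read 0 -> (C,0)->write 0,move L,goto B. Now: state=B, head=0, tape[-1..2]=0100 (head:  ^)
Step 3: in state B at pos 0, read 1 -> (B,1)->write 1,move L,goto A. Now: state=A, head=-1, tape[-2..2]=00100 (head:  ^)
Step 4: in state A at pos -1, read 0 -> (A,0)->write 1,move R,goto C. Now: state=C, head=0, tape[-2..2]=01100 (head:   ^)
Step 5: in state C at pos 0, read 1 -> (C,1)->write 0,move L,goto C. Now: state=C, head=-1, tape[-2..2]=01000 (head:  ^)
Step 6: in state C at pos -1, read 1 -> (C,1)->write 0,move L,goto C. Now: state=C, head=-2, tape[-3..2]=000000 (head:  ^)
Step 7: in state C at pos -2, read 0 -> (C,0)->write 0,move L,goto B. Now: state=B, head=-3, tape[-4..2]=0000000 (head:  ^)
Step 8: in state B at pos -3, read 0 -> (B,0)->write 0,move L,goto D. Now: state=D, head=-4, tape[-5..2]=00000000 (head:  ^)
Step 9: in state D at pos -4, read 0 -> (D,0)->write 1,move R,goto B. Now: state=B, head=-3, tape[-5..2]=01000000 (head:   ^)
Step 10: in state B at pos -3, read 0 -> (B,0)->write 0,move L,goto D. Now: state=D, head=-4, tape[-5..2]=01000000 (head:  ^)
Head positions at steps 0..10: starting at 0, distinct positions visited = {-4, -3, -2, -1, 0, 1} -> 6 position(s)

Answer: 6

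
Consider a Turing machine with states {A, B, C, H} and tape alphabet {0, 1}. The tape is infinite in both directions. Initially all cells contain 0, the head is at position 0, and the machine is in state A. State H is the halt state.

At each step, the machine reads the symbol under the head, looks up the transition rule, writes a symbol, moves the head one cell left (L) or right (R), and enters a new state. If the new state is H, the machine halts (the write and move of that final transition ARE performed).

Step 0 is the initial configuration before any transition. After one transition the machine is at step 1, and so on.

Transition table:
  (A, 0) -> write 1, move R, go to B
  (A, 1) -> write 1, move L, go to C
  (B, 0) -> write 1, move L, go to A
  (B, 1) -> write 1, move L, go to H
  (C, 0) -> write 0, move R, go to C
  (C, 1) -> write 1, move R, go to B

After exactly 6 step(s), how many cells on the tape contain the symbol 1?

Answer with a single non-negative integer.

Step 1: in state A at pos 0, read 0 -> (A,0)->write 1,move R,goto B. Now: state=B, head=1, tape[-1..2]=0100 (head:   ^)
Step 2: in state B at pos 1, read 0 -> (B,0)->write 1,move L,goto A. Now: state=A, head=0, tape[-1..2]=0110 (head:  ^)
Step 3: in state A at pos 0, read 1 -> (A,1)->write 1,move L,goto C. Now: state=C, head=-1, tape[-2..2]=00110 (head:  ^)
Step 4: in state C at pos -1, read 0 -> (C,0)->write 0,move R,goto C. Now: state=C, head=0, tape[-2..2]=00110 (head:   ^)
Step 5: in state C at pos 0, read 1 -> (C,1)->write 1,move R,goto B. Now: state=B, head=1, tape[-2..2]=00110 (head:    ^)
Step 6: in state B at pos 1, read 1 -> (B,1)->write 1,move L,goto H. Now: state=H, head=0, tape[-2..2]=00110 (head:   ^)
Cells containing 1 after step 6: {0, 1} -> 2 cell(s)

Answer: 2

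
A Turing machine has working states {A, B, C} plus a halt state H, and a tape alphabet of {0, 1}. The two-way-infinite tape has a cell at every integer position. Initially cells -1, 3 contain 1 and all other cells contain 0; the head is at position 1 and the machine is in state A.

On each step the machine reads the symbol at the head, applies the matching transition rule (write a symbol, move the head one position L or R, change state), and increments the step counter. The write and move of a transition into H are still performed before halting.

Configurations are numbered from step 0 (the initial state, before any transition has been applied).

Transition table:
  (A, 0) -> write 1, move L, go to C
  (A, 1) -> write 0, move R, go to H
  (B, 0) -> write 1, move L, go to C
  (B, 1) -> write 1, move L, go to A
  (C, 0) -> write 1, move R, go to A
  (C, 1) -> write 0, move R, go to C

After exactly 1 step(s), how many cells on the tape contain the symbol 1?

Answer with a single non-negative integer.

Answer: 3

Derivation:
Step 1: in state A at pos 1, read 0 -> (A,0)->write 1,move L,goto C. Now: state=C, head=0, tape[-2..4]=0101010 (head:   ^)
Cells containing 1 after step 1: {-1, 1, 3} -> 3 cell(s)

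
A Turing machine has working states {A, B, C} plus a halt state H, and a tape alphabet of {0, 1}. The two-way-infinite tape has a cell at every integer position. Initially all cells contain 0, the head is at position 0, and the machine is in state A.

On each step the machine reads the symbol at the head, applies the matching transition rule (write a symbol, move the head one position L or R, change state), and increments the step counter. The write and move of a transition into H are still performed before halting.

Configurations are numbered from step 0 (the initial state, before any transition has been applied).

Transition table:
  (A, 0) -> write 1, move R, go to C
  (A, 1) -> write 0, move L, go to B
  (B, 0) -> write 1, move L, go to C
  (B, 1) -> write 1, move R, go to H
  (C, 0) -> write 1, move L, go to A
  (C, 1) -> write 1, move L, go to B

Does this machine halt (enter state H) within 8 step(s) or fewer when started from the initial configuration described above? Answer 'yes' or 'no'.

Step 1: in state A at pos 0, read 0 -> (A,0)->write 1,move R,goto C. Now: state=C, head=1, tape[-1..2]=0100 (head:   ^)
Step 2: in state C at pos 1, read 0 -> (C,0)->write 1,move L,goto A. Now: state=A, head=0, tape[-1..2]=0110 (head:  ^)
Step 3: in state A at pos 0, read 1 -> (A,1)->write 0,move L,goto B. Now: state=B, head=-1, tape[-2..2]=00010 (head:  ^)
Step 4: in state B at pos -1, read 0 -> (B,0)->write 1,move L,goto C. Now: state=C, head=-2, tape[-3..2]=001010 (head:  ^)
Step 5: in state C at pos -2, read 0 -> (C,0)->write 1,move L,goto A. Now: state=A, head=-3, tape[-4..2]=0011010 (head:  ^)
Step 6: in state A at pos -3, read 0 -> (A,0)->write 1,move R,goto C. Now: state=C, head=-2, tape[-4..2]=0111010 (head:   ^)
Step 7: in state C at pos -2, read 1 -> (C,1)->write 1,move L,goto B. Now: state=B, head=-3, tape[-4..2]=0111010 (head:  ^)
Step 8: in state B at pos -3, read 1 -> (B,1)->write 1,move R,goto H. Now: state=H, head=-2, tape[-4..2]=0111010 (head:   ^)
State H reached at step 8; 8 <= 8 -> yes

Answer: yes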